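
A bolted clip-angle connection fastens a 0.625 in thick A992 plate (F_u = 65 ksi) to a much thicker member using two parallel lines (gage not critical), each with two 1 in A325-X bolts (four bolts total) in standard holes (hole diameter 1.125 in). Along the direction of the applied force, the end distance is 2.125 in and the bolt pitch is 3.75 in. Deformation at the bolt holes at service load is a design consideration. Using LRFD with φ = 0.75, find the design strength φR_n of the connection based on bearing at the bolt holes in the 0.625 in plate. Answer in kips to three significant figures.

261 kips

Per bolt r_n = 1.2 l_c t F_u ≤ 2.4 d t F_u; upper limit = 2.4 × 1 × 0.625 × 65 = 97.5 kips.
Edge bolt: l_c = 2.125 − 1.125/2 = 1.562 in → 1.2 × 1.562 × 0.625 × 65 = 76.17 → r_n = 76.17 kips.
Interior bolts: l_c = 3.75 − 1.125 = 2.625 in → 1.2 × 2.625 × 0.625 × 65 = 128 → r_n = 97.5 kips.
R_n = 2 × 76.17 + 2 × 97.5 = 347.3 kips.
Design strength φR_n = 0.75 × 347.3 = 261 kips.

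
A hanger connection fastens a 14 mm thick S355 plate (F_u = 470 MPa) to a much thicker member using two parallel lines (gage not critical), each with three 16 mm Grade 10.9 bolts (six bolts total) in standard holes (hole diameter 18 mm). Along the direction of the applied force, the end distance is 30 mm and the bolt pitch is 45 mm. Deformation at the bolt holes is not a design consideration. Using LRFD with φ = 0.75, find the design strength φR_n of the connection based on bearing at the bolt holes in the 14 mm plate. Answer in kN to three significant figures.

Per bolt r_n = 1.5 l_c t F_u ≤ 3.0 d t F_u; upper limit = 3.0 × 16 × 14 × 470 / 1000 = 315.8 kN.
Edge bolt: l_c = 30 − 18/2 = 21 mm → 1.5 × 21 × 14 × 470 / 1000 = 207.3 → r_n = 207.3 kN.
Interior bolts: l_c = 45 − 18 = 27 mm → 1.5 × 27 × 14 × 470 / 1000 = 266.5 → r_n = 266.5 kN.
R_n = 2 × 207.3 + 4 × 266.5 = 1480 kN.
Design strength φR_n = 0.75 × 1480 = 1110 kN.

1110 kN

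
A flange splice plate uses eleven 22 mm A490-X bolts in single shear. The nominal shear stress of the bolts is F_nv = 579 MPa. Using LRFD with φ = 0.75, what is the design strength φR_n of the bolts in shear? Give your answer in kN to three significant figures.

A_b = π × 22² / 4 = 380.1 mm².
R_n = F_nv · A_b · n · n_s = 579 × 380.1 × 11 × 1 / 1000 = 2421 kN.
Design strength φR_n = 0.75 × 2421 = 1820 kN.

1820 kN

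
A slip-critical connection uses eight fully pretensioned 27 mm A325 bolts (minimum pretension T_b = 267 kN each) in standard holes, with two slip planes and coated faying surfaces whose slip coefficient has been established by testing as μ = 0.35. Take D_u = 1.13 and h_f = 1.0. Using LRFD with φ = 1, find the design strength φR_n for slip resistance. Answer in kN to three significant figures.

1690 kN

R_n = μ · D_u · h_f · T_b · n_s · n_b = 0.35 × 1.13 × 1.0 × 267 × 2 × 8 = 1690 kN.
Design strength φR_n = 1 × 1690 = 1690 kN.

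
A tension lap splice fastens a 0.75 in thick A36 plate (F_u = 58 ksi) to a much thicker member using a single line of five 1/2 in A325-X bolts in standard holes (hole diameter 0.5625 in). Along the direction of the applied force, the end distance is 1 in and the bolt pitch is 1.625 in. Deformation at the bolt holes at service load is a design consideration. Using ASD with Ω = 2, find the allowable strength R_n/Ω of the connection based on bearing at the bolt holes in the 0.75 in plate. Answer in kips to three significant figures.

Per bolt r_n = 1.2 l_c t F_u ≤ 2.4 d t F_u; upper limit = 2.4 × 0.5 × 0.75 × 58 = 52.2 kips.
Edge bolt: l_c = 1 − 0.5625/2 = 0.7188 in → 1.2 × 0.7188 × 0.75 × 58 = 37.52 → r_n = 37.52 kips.
Interior bolts: l_c = 1.625 − 0.5625 = 1.062 in → 1.2 × 1.062 × 0.75 × 58 = 55.46 → r_n = 52.2 kips.
R_n = 1 × 37.52 + 4 × 52.2 = 246.3 kips.
Allowable strength R_n/Ω = 246.3 / 2 = 123 kips.

123 kips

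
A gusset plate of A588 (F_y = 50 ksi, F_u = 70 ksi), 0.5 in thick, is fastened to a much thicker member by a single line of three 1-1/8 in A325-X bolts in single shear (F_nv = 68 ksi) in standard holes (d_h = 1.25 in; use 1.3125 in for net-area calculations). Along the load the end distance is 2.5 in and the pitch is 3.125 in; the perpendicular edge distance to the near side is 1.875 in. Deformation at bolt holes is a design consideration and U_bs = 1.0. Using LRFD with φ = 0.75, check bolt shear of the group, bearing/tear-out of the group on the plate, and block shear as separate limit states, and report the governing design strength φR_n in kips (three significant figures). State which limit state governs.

118 kips (block shear governs)

Bolt shear: A_b = π·1.125²/4 = 0.994 in²; R_n = 68 × 0.994 × 3 × 1 = 202.8 kips → 0.75 × 202.8 = 152 kips.
Bearing: edge l_c = 1.875, r_n = 78.75 kips; interior l_c = 1.875, r_n = 78.75 kips; R_n = 78.75 + 2·78.75 = 236.2 kips → 177 kips.
Block shear: A_gv = 4.375, A_nv = 2.734, A_nt = 0.6094 in²; R_n = min(0.6F_uA_nv, 0.6F_yA_gv) + U_bs·F_u·A_nt = 157.5 kips → 118 kips.
Block shear governs: 118 kips.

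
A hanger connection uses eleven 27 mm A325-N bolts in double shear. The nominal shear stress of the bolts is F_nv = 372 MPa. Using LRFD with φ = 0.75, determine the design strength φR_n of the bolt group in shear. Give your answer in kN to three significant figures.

A_b = π × 27² / 4 = 572.6 mm².
R_n = F_nv · A_b · n · n_s = 372 × 572.6 × 11 × 2 / 1000 = 4686 kN.
Design strength φR_n = 0.75 × 4686 = 3510 kN.

3510 kN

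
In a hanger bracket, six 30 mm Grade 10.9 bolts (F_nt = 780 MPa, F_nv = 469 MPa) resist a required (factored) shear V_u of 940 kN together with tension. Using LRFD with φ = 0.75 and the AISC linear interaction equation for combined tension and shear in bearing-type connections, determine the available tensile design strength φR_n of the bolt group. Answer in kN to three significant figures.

1660 kN

A_b = π·30²/4 = 706.9 mm²; f_rv = 940 × 1000 / (6 × 706.9) = 221.6 MPa.
F'_nt = 1.3 F_nt − (F_nt / φF_nv) f_rv = 1.3·780 − (780/(0.75·469))·221.6 = 522.5 MPa, capped at F_nt → F'_nt = 522.5 MPa.
R_n = F'_nt · A_b · n = 522.5 × 706.9 × 6 / 1000 = 2216 kN.
Design strength φR_n = 0.75 × 2216 = 1660 kN.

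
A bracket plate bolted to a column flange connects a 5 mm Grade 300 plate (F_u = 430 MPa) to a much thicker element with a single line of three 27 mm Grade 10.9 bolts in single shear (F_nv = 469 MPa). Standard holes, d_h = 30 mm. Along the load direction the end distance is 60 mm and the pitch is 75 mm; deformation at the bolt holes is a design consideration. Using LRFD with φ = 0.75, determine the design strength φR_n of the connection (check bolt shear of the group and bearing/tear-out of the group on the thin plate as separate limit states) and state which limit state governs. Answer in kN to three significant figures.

Bolt shear: A_b = π·27²/4 = 572.6 mm²; R_n = 469 × 572.6 × 3 × 1 / 1000 = 805.6 kN → 0.75 × 805.6 = 604 kN.
Bearing (1.2 l_c t F_u ≤ 2.4 d t F_u): upper limit = 2.4·27·5·430 / 1000 = 139.3 kN.
  Edge l_c = 60 − 30/2 = 45 → r_n = 116.1 kN; interior l_c = 75 − 30 = 45 → r_n = 116.1 kN.
  R_n,bearing = 1·116.1 + 2·116.1 = 348.3 kN → 0.75 × 348.3 = 261 kN.
Bearing governs: 261 kN.

261 kN (bearing governs)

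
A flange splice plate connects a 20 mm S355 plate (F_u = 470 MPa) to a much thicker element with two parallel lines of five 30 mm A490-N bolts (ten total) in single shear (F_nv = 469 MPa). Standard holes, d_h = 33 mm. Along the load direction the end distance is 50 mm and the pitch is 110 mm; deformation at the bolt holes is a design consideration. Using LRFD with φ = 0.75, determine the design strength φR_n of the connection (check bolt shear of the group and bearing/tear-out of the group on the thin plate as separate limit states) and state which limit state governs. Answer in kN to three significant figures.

2490 kN (bolt shear governs)

Bolt shear: A_b = π·30²/4 = 706.9 mm²; R_n = 469 × 706.9 × 10 × 1 / 1000 = 3315 kN → 0.75 × 3315 = 2490 kN.
Bearing (1.2 l_c t F_u ≤ 2.4 d t F_u): upper limit = 2.4·30·20·470 / 1000 = 676.8 kN.
  Edge l_c = 50 − 33/2 = 33.5 → r_n = 377.9 kN; interior l_c = 110 − 33 = 77 → r_n = 676.8 kN.
  R_n,bearing = 2·377.9 + 8·676.8 = 6170 kN → 0.75 × 6170 = 4630 kN.
Bolt shear governs: 2490 kN.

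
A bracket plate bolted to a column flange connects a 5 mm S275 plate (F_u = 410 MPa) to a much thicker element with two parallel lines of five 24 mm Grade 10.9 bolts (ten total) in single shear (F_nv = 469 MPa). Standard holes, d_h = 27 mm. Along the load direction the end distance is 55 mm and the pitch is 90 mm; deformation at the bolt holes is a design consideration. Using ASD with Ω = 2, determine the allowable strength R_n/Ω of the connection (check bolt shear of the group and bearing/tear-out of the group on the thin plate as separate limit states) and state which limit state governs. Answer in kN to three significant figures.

574 kN (bearing governs)

Bolt shear: A_b = π·24²/4 = 452.4 mm²; R_n = 469 × 452.4 × 10 × 1 / 1000 = 2122 kN → 2122 / 2 = 1060 kN.
Bearing (1.2 l_c t F_u ≤ 2.4 d t F_u): upper limit = 2.4·24·5·410 / 1000 = 118.1 kN.
  Edge l_c = 55 − 27/2 = 41.5 → r_n = 102.1 kN; interior l_c = 90 − 27 = 63 → r_n = 118.1 kN.
  R_n,bearing = 2·102.1 + 8·118.1 = 1149 kN → 1149 / 2 = 574 kN.
Bearing governs: 574 kN.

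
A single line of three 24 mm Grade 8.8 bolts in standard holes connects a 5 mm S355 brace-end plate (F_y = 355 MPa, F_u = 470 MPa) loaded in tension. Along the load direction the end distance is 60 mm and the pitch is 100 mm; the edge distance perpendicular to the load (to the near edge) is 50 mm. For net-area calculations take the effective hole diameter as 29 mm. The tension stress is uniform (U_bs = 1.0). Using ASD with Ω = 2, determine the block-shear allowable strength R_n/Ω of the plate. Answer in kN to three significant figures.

174 kN

Shear plane L_v = 60 + 2·100 = 260 mm; A_gv = 260 × 5 = 1300 mm².
A_nv = (260 − 2.5·29) × 5 = 937.5 mm².
A_nt = (50 − 0.5·29) × 5 = 177.5 mm².
0.6 F_u A_nv = 264.4 kN; 0.6 F_y A_gv = 276.9 kN → shear rupture governs the shear term.
R_n = 264.4 + 1.0 × 470 × 177.5 / 1000 = 347.8 kN.
Allowable strength R_n/Ω = 347.8 / 2 = 174 kN.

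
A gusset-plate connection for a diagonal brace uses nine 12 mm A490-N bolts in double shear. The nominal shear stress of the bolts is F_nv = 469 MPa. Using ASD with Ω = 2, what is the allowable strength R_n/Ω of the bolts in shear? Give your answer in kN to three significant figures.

A_b = π × 12² / 4 = 113.1 mm².
R_n = F_nv · A_b · n · n_s = 469 × 113.1 × 9 × 2 / 1000 = 954.8 kN.
Allowable strength R_n/Ω = 954.8 / 2 = 477 kN.

477 kN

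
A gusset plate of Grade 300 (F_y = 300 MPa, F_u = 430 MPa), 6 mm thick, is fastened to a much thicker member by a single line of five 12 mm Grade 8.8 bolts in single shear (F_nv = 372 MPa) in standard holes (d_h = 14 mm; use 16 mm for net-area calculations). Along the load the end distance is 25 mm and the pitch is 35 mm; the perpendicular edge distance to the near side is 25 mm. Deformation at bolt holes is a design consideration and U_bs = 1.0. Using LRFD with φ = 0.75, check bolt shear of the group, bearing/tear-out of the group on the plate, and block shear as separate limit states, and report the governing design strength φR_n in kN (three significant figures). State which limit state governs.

141 kN (block shear governs)

Bolt shear: A_b = π·12²/4 = 113.1 mm²; R_n = 372 × 113.1 × 5 × 1 / 1000 = 210.4 kN → 0.75 × 210.4 = 158 kN.
Bearing: edge l_c = 18, r_n = 55.73 kN; interior l_c = 21, r_n = 65.02 kN; R_n = 55.73 + 4·65.02 = 315.8 kN → 237 kN.
Block shear: A_gv = 990, A_nv = 558, A_nt = 102 mm²; R_n = min(0.6F_uA_nv, 0.6F_yA_gv) + U_bs·F_u·A_nt = 187.8 kN → 141 kN.
Block shear governs: 141 kN.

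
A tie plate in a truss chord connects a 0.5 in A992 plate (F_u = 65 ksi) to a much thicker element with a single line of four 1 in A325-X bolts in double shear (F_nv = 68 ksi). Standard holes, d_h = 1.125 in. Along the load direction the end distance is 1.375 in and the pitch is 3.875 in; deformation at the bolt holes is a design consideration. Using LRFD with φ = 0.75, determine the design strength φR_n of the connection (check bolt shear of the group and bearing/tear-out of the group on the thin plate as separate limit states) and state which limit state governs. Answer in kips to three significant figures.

Bolt shear: A_b = π·1²/4 = 0.7854 in²; R_n = 68 × 0.7854 × 4 × 2 = 427.3 kips → 0.75 × 427.3 = 320 kips.
Bearing (1.2 l_c t F_u ≤ 2.4 d t F_u): upper limit = 2.4·1·0.5·65 = 78 kips.
  Edge l_c = 1.375 − 1.125/2 = 0.8125 → r_n = 31.69 kips; interior l_c = 3.875 − 1.125 = 2.75 → r_n = 78 kips.
  R_n,bearing = 1·31.69 + 3·78 = 265.7 kips → 0.75 × 265.7 = 199 kips.
Bearing governs: 199 kips.

199 kips (bearing governs)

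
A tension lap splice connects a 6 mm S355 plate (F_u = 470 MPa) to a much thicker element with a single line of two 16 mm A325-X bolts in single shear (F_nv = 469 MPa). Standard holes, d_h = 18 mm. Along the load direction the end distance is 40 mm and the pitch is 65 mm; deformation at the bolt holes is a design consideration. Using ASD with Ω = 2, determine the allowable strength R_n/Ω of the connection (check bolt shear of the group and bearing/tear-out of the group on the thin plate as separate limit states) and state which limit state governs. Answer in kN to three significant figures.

Bolt shear: A_b = π·16²/4 = 201.1 mm²; R_n = 469 × 201.1 × 2 × 1 / 1000 = 188.6 kN → 188.6 / 2 = 94.3 kN.
Bearing (1.2 l_c t F_u ≤ 2.4 d t F_u): upper limit = 2.4·16·6·470 / 1000 = 108.3 kN.
  Edge l_c = 40 − 18/2 = 31 → r_n = 104.9 kN; interior l_c = 65 − 18 = 47 → r_n = 108.3 kN.
  R_n,bearing = 1·104.9 + 1·108.3 = 213.2 kN → 213.2 / 2 = 107 kN.
Bolt shear governs: 94.3 kN.

94.3 kN (bolt shear governs)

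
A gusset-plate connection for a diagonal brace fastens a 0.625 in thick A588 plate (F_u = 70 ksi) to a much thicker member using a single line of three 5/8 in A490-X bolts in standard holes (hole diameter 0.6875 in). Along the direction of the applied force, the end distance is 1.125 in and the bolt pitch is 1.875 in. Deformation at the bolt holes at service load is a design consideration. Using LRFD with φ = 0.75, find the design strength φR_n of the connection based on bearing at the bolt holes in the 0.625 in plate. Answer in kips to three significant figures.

Per bolt r_n = 1.2 l_c t F_u ≤ 2.4 d t F_u; upper limit = 2.4 × 0.625 × 0.625 × 70 = 65.62 kips.
Edge bolt: l_c = 1.125 − 0.6875/2 = 0.7812 in → 1.2 × 0.7812 × 0.625 × 70 = 41.02 → r_n = 41.02 kips.
Interior bolts: l_c = 1.875 − 0.6875 = 1.188 in → 1.2 × 1.188 × 0.625 × 70 = 62.34 → r_n = 62.34 kips.
R_n = 1 × 41.02 + 2 × 62.34 = 165.7 kips.
Design strength φR_n = 0.75 × 165.7 = 124 kips.

124 kips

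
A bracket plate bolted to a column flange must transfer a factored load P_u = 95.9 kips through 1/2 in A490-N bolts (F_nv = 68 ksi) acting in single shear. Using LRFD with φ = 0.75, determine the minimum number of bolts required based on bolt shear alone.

10 bolts

A_b = π·0.5²/4 = 0.1963 in².
Per-bolt design strength φR_n = 0.75 × 68 × 0.1963 × 1 = 10.01 kips.
n ≥ 95.9 / 10.01 = 9.577 → use 10 bolts.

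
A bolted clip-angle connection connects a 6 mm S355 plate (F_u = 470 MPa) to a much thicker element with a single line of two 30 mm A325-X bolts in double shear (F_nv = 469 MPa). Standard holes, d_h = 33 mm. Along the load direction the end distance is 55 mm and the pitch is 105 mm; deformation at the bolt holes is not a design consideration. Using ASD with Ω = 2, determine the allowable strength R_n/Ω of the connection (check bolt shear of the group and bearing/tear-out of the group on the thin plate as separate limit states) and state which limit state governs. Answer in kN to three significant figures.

Bolt shear: A_b = π·30²/4 = 706.9 mm²; R_n = 469 × 706.9 × 2 × 2 / 1000 = 1326 kN → 1326 / 2 = 663 kN.
Bearing (1.5 l_c t F_u ≤ 3.0 d t F_u): upper limit = 3.0·30·6·470 / 1000 = 253.8 kN.
  Edge l_c = 55 − 33/2 = 38.5 → r_n = 162.9 kN; interior l_c = 105 − 33 = 72 → r_n = 253.8 kN.
  R_n,bearing = 1·162.9 + 1·253.8 = 416.7 kN → 416.7 / 2 = 208 kN.
Bearing governs: 208 kN.

208 kN (bearing governs)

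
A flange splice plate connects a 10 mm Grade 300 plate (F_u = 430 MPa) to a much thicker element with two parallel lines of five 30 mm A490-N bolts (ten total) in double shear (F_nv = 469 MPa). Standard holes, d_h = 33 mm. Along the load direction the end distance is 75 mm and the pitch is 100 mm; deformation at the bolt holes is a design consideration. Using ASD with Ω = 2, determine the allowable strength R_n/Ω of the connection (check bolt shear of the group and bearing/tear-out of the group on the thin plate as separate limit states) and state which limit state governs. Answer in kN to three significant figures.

1540 kN (bearing governs)

Bolt shear: A_b = π·30²/4 = 706.9 mm²; R_n = 469 × 706.9 × 10 × 2 / 1000 = 6630 kN → 6630 / 2 = 3320 kN.
Bearing (1.2 l_c t F_u ≤ 2.4 d t F_u): upper limit = 2.4·30·10·430 / 1000 = 309.6 kN.
  Edge l_c = 75 − 33/2 = 58.5 → r_n = 301.9 kN; interior l_c = 100 − 33 = 67 → r_n = 309.6 kN.
  R_n,bearing = 2·301.9 + 8·309.6 = 3081 kN → 3081 / 2 = 1540 kN.
Bearing governs: 1540 kN.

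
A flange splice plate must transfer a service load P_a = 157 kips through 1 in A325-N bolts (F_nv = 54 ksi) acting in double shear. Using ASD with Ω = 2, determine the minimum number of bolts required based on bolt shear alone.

4 bolts

A_b = π·1²/4 = 0.7854 in².
Per-bolt allowable strength R_n/Ω = 54 × 0.7854 × 2 / 2 = 42.41 kips.
n ≥ 157 / 42.41 = 3.702 → use 4 bolts.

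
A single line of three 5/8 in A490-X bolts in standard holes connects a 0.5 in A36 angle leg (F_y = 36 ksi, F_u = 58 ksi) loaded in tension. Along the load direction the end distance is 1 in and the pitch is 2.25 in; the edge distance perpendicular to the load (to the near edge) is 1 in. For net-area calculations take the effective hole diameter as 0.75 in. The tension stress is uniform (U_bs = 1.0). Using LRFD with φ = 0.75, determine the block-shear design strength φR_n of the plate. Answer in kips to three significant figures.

Shear plane L_v = 1 + 2·2.25 = 5.5 in; A_gv = 5.5 × 0.5 = 2.75 in².
A_nv = (5.5 − 2.5·0.75) × 0.5 = 1.812 in².
A_nt = (1 − 0.5·0.75) × 0.5 = 0.3125 in².
0.6 F_u A_nv = 63.07 kips; 0.6 F_y A_gv = 59.4 kips → shear yielding governs the shear term.
R_n = 59.4 + 1.0 × 58 × 0.3125 = 77.52 kips.
Design strength φR_n = 0.75 × 77.52 = 58.1 kips.

58.1 kips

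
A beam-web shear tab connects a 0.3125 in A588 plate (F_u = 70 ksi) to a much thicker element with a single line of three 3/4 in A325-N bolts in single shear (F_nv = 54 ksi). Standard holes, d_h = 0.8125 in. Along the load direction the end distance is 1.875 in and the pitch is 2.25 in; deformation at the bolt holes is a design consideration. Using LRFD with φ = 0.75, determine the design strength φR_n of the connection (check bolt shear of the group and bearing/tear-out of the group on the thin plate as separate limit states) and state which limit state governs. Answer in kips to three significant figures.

Bolt shear: A_b = π·0.75²/4 = 0.4418 in²; R_n = 54 × 0.4418 × 3 × 1 = 71.57 kips → 0.75 × 71.57 = 53.7 kips.
Bearing (1.2 l_c t F_u ≤ 2.4 d t F_u): upper limit = 2.4·0.75·0.3125·70 = 39.38 kips.
  Edge l_c = 1.875 − 0.8125/2 = 1.469 → r_n = 38.55 kips; interior l_c = 2.25 − 0.8125 = 1.438 → r_n = 37.73 kips.
  R_n,bearing = 1·38.55 + 2·37.73 = 114 kips → 0.75 × 114 = 85.5 kips.
Bolt shear governs: 53.7 kips.

53.7 kips (bolt shear governs)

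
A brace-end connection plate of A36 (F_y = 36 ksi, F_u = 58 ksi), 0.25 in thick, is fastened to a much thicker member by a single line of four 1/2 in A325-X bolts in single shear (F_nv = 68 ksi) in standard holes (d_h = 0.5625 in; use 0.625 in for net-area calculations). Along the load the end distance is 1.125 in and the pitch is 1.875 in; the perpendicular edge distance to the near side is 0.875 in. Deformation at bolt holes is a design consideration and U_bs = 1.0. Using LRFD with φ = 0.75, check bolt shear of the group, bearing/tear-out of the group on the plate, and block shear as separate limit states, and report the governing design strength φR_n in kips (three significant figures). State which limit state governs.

33.5 kips (block shear governs)

Bolt shear: A_b = π·0.5²/4 = 0.1963 in²; R_n = 68 × 0.1963 × 4 × 1 = 53.41 kips → 0.75 × 53.41 = 40.1 kips.
Bearing: edge l_c = 0.8438, r_n = 14.68 kips; interior l_c = 1.312, r_n = 17.4 kips; R_n = 14.68 + 3·17.4 = 66.88 kips → 50.2 kips.
Block shear: A_gv = 1.688, A_nv = 1.141, A_nt = 0.1406 in²; R_n = min(0.6F_uA_nv, 0.6F_yA_gv) + U_bs·F_u·A_nt = 44.61 kips → 33.5 kips.
Block shear governs: 33.5 kips.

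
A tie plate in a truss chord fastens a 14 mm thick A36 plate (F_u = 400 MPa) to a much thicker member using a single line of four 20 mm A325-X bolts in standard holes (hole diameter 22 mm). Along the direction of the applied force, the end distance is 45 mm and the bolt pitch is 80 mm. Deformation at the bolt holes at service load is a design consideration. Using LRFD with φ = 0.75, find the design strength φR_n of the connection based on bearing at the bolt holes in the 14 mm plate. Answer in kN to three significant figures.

776 kN

Per bolt r_n = 1.2 l_c t F_u ≤ 2.4 d t F_u; upper limit = 2.4 × 20 × 14 × 400 / 1000 = 268.8 kN.
Edge bolt: l_c = 45 − 22/2 = 34 mm → 1.2 × 34 × 14 × 400 / 1000 = 228.5 → r_n = 228.5 kN.
Interior bolts: l_c = 80 − 22 = 58 mm → 1.2 × 58 × 14 × 400 / 1000 = 389.8 → r_n = 268.8 kN.
R_n = 1 × 228.5 + 3 × 268.8 = 1035 kN.
Design strength φR_n = 0.75 × 1035 = 776 kN.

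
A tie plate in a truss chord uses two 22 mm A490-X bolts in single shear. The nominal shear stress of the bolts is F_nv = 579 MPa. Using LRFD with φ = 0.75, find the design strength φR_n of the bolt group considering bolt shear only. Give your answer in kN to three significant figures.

A_b = π × 22² / 4 = 380.1 mm².
R_n = F_nv · A_b · n · n_s = 579 × 380.1 × 2 × 1 / 1000 = 440.2 kN.
Design strength φR_n = 0.75 × 440.2 = 330 kN.

330 kN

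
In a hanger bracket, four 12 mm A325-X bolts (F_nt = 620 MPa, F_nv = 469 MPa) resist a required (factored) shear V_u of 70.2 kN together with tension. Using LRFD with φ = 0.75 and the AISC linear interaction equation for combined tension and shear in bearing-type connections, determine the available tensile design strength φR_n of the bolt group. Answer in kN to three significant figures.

A_b = π·12²/4 = 113.1 mm²; f_rv = 70.2 × 1000 / (4 × 113.1) = 155.2 MPa.
F'_nt = 1.3 F_nt − (F_nt / φF_nv) f_rv = 1.3·620 − (620/(0.75·469))·155.2 = 532.5 MPa, capped at F_nt → F'_nt = 532.5 MPa.
R_n = F'_nt · A_b · n = 532.5 × 113.1 × 4 / 1000 = 240.9 kN.
Design strength φR_n = 0.75 × 240.9 = 181 kN.

181 kN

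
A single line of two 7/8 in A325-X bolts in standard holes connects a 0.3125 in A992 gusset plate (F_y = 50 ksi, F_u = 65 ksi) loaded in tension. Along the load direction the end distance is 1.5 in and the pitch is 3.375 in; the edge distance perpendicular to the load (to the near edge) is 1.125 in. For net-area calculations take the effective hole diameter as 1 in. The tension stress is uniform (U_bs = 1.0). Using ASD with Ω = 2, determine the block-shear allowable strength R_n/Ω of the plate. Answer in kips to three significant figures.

Shear plane L_v = 1.5 + 1·3.375 = 4.875 in; A_gv = 4.875 × 0.3125 = 1.523 in².
A_nv = (4.875 − 1.5·1) × 0.3125 = 1.055 in².
A_nt = (1.125 − 0.5·1) × 0.3125 = 0.1953 in².
0.6 F_u A_nv = 41.13 kips; 0.6 F_y A_gv = 45.7 kips → shear rupture governs the shear term.
R_n = 41.13 + 1.0 × 65 × 0.1953 = 53.83 kips.
Allowable strength R_n/Ω = 53.83 / 2 = 26.9 kips.

26.9 kips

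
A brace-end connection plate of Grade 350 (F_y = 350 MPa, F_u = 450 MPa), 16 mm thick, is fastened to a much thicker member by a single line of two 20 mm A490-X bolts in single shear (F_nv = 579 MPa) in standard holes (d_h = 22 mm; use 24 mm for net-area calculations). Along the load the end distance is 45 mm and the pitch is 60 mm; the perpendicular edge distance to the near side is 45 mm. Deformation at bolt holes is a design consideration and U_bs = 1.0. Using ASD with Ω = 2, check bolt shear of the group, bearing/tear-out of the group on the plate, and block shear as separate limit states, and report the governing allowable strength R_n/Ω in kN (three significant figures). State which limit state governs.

182 kN (bolt shear governs)

Bolt shear: A_b = π·20²/4 = 314.2 mm²; R_n = 579 × 314.2 × 2 × 1 / 1000 = 363.8 kN → 363.8 / 2 = 182 kN.
Bearing: edge l_c = 34, r_n = 293.8 kN; interior l_c = 38, r_n = 328.3 kN; R_n = 293.8 + 1·328.3 = 622.1 kN → 311 kN.
Block shear: A_gv = 1680, A_nv = 1104, A_nt = 528 mm²; R_n = min(0.6F_uA_nv, 0.6F_yA_gv) + U_bs·F_u·A_nt = 535.7 kN → 268 kN.
Bolt shear governs: 182 kN.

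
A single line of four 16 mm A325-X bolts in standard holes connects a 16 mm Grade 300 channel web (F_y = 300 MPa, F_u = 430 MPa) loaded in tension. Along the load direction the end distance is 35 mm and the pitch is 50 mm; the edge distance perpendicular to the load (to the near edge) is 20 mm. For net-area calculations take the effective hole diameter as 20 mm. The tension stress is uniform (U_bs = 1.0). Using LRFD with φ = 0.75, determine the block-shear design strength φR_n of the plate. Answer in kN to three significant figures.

Shear plane L_v = 35 + 3·50 = 185 mm; A_gv = 185 × 16 = 2960 mm².
A_nv = (185 − 3.5·20) × 16 = 1840 mm².
A_nt = (20 − 0.5·20) × 16 = 160 mm².
0.6 F_u A_nv = 474.7 kN; 0.6 F_y A_gv = 532.8 kN → shear rupture governs the shear term.
R_n = 474.7 + 1.0 × 430 × 160 / 1000 = 543.5 kN.
Design strength φR_n = 0.75 × 543.5 = 408 kN.

408 kN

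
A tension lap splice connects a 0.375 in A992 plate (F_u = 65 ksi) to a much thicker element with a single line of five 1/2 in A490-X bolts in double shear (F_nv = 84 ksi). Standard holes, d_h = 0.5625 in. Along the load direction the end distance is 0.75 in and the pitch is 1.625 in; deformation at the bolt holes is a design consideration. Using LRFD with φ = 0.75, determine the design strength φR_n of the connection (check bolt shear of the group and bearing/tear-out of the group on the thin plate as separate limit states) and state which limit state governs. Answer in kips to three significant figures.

98 kips (bearing governs)

Bolt shear: A_b = π·0.5²/4 = 0.1963 in²; R_n = 84 × 0.1963 × 5 × 2 = 164.9 kips → 0.75 × 164.9 = 124 kips.
Bearing (1.2 l_c t F_u ≤ 2.4 d t F_u): upper limit = 2.4·0.5·0.375·65 = 29.25 kips.
  Edge l_c = 0.75 − 0.5625/2 = 0.4688 → r_n = 13.71 kips; interior l_c = 1.625 − 0.5625 = 1.062 → r_n = 29.25 kips.
  R_n,bearing = 1·13.71 + 4·29.25 = 130.7 kips → 0.75 × 130.7 = 98 kips.
Bearing governs: 98 kips.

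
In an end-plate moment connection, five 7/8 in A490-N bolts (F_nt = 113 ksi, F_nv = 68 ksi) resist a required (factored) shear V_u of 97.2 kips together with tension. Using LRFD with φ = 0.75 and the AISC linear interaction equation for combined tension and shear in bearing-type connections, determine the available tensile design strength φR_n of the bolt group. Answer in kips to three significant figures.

170 kips

A_b = π·0.875²/4 = 0.6013 in²; f_rv = 97.2 / (5 × 0.6013) = 32.33 ksi.
F'_nt = 1.3 F_nt − (F_nt / φF_nv) f_rv = 1.3·113 − (113/(0.75·68))·32.33 = 75.27 ksi, capped at F_nt → F'_nt = 75.27 ksi.
R_n = F'_nt · A_b · n = 75.27 × 0.6013 × 5 = 226.3 kips.
Design strength φR_n = 0.75 × 226.3 = 170 kips.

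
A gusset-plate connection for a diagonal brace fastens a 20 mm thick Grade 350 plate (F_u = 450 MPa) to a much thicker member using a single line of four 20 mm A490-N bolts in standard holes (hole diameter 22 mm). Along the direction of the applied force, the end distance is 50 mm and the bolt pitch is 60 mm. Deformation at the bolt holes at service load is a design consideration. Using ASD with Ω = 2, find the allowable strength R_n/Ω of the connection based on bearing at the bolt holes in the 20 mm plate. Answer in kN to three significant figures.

826 kN

Per bolt r_n = 1.2 l_c t F_u ≤ 2.4 d t F_u; upper limit = 2.4 × 20 × 20 × 450 / 1000 = 432 kN.
Edge bolt: l_c = 50 − 22/2 = 39 mm → 1.2 × 39 × 20 × 450 / 1000 = 421.2 → r_n = 421.2 kN.
Interior bolts: l_c = 60 − 22 = 38 mm → 1.2 × 38 × 20 × 450 / 1000 = 410.4 → r_n = 410.4 kN.
R_n = 1 × 421.2 + 3 × 410.4 = 1652 kN.
Allowable strength R_n/Ω = 1652 / 2 = 826 kN.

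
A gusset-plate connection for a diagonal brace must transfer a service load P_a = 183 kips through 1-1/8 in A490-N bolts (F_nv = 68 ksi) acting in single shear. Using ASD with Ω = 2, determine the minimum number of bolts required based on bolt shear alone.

A_b = π·1.125²/4 = 0.994 in².
Per-bolt allowable strength R_n/Ω = 68 × 0.994 × 1 / 2 = 33.8 kips.
n ≥ 183 / 33.8 = 5.415 → use 6 bolts.

6 bolts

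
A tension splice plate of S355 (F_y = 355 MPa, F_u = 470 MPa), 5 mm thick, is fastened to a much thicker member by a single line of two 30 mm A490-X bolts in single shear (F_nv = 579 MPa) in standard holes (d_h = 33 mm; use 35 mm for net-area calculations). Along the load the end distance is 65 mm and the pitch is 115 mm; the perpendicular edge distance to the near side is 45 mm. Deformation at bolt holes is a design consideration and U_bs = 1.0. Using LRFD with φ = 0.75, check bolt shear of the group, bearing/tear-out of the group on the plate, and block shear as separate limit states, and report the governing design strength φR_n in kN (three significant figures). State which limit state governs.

183 kN (block shear governs)

Bolt shear: A_b = π·30²/4 = 706.9 mm²; R_n = 579 × 706.9 × 2 × 1 / 1000 = 818.5 kN → 0.75 × 818.5 = 614 kN.
Bearing: edge l_c = 48.5, r_n = 136.8 kN; interior l_c = 82, r_n = 169.2 kN; R_n = 136.8 + 1·169.2 = 306 kN → 229 kN.
Block shear: A_gv = 900, A_nv = 637.5, A_nt = 137.5 mm²; R_n = min(0.6F_uA_nv, 0.6F_yA_gv) + U_bs·F_u·A_nt = 244.4 kN → 183 kN.
Block shear governs: 183 kN.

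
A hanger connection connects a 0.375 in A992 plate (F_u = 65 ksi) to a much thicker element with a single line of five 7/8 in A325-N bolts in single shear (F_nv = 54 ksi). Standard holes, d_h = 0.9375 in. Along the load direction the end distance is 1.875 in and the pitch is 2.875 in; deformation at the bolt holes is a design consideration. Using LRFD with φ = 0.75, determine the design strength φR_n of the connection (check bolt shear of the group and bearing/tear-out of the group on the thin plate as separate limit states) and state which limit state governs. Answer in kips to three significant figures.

122 kips (bolt shear governs)

Bolt shear: A_b = π·0.875²/4 = 0.6013 in²; R_n = 54 × 0.6013 × 5 × 1 = 162.4 kips → 0.75 × 162.4 = 122 kips.
Bearing (1.2 l_c t F_u ≤ 2.4 d t F_u): upper limit = 2.4·0.875·0.375·65 = 51.19 kips.
  Edge l_c = 1.875 − 0.9375/2 = 1.406 → r_n = 41.13 kips; interior l_c = 2.875 − 0.9375 = 1.938 → r_n = 51.19 kips.
  R_n,bearing = 1·41.13 + 4·51.19 = 245.9 kips → 0.75 × 245.9 = 184 kips.
Bolt shear governs: 122 kips.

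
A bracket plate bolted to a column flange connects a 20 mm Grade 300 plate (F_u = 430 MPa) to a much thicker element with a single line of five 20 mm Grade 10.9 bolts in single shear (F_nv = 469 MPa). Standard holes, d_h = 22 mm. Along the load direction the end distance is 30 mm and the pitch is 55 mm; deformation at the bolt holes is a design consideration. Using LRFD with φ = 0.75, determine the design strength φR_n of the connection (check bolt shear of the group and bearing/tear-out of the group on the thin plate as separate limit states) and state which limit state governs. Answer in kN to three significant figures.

553 kN (bolt shear governs)

Bolt shear: A_b = π·20²/4 = 314.2 mm²; R_n = 469 × 314.2 × 5 × 1 / 1000 = 736.7 kN → 0.75 × 736.7 = 553 kN.
Bearing (1.2 l_c t F_u ≤ 2.4 d t F_u): upper limit = 2.4·20·20·430 / 1000 = 412.8 kN.
  Edge l_c = 30 − 22/2 = 19 → r_n = 196.1 kN; interior l_c = 55 − 22 = 33 → r_n = 340.6 kN.
  R_n,bearing = 1·196.1 + 4·340.6 = 1558 kN → 0.75 × 1558 = 1170 kN.
Bolt shear governs: 553 kN.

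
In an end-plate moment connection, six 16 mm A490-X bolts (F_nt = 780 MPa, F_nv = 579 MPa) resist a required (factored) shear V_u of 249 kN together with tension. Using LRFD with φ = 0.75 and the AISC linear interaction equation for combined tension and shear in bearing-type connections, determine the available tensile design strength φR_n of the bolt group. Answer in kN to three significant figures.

582 kN

A_b = π·16²/4 = 201.1 mm²; f_rv = 249 × 1000 / (6 × 201.1) = 206.4 MPa.
F'_nt = 1.3 F_nt − (F_nt / φF_nv) f_rv = 1.3·780 − (780/(0.75·579))·206.4 = 643.3 MPa, capped at F_nt → F'_nt = 643.3 MPa.
R_n = F'_nt · A_b · n = 643.3 × 201.1 × 6 / 1000 = 776 kN.
Design strength φR_n = 0.75 × 776 = 582 kN.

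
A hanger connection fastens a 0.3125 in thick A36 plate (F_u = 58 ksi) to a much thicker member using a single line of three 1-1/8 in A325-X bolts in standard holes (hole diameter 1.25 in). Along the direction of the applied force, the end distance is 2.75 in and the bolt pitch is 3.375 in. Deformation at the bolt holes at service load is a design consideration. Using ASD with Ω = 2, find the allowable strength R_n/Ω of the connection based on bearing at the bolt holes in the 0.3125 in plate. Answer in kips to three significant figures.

69.3 kips

Per bolt r_n = 1.2 l_c t F_u ≤ 2.4 d t F_u; upper limit = 2.4 × 1.125 × 0.3125 × 58 = 48.94 kips.
Edge bolt: l_c = 2.75 − 1.25/2 = 2.125 in → 1.2 × 2.125 × 0.3125 × 58 = 46.22 → r_n = 46.22 kips.
Interior bolts: l_c = 3.375 − 1.25 = 2.125 in → 1.2 × 2.125 × 0.3125 × 58 = 46.22 → r_n = 46.22 kips.
R_n = 1 × 46.22 + 2 × 46.22 = 138.7 kips.
Allowable strength R_n/Ω = 138.7 / 2 = 69.3 kips.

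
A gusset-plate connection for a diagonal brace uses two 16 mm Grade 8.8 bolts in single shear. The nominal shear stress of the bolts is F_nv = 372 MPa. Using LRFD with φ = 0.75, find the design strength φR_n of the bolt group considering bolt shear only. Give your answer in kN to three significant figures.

A_b = π × 16² / 4 = 201.1 mm².
R_n = F_nv · A_b · n · n_s = 372 × 201.1 × 2 × 1 / 1000 = 149.6 kN.
Design strength φR_n = 0.75 × 149.6 = 112 kN.

112 kN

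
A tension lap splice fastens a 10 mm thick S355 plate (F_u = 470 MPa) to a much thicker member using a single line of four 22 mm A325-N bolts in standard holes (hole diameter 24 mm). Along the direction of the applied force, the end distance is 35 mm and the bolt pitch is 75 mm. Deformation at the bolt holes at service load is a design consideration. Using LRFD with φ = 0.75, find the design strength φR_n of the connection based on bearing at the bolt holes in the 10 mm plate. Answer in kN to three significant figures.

656 kN

Per bolt r_n = 1.2 l_c t F_u ≤ 2.4 d t F_u; upper limit = 2.4 × 22 × 10 × 470 / 1000 = 248.2 kN.
Edge bolt: l_c = 35 − 24/2 = 23 mm → 1.2 × 23 × 10 × 470 / 1000 = 129.7 → r_n = 129.7 kN.
Interior bolts: l_c = 75 − 24 = 51 mm → 1.2 × 51 × 10 × 470 / 1000 = 287.6 → r_n = 248.2 kN.
R_n = 1 × 129.7 + 3 × 248.2 = 874.2 kN.
Design strength φR_n = 0.75 × 874.2 = 656 kN.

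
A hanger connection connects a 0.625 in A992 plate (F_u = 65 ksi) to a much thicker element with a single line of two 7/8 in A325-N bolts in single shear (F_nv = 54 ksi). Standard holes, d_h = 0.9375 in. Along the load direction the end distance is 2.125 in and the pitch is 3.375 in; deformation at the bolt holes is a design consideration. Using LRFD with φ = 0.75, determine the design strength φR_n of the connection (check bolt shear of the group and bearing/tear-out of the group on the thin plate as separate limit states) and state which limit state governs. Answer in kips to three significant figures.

Bolt shear: A_b = π·0.875²/4 = 0.6013 in²; R_n = 54 × 0.6013 × 2 × 1 = 64.94 kips → 0.75 × 64.94 = 48.7 kips.
Bearing (1.2 l_c t F_u ≤ 2.4 d t F_u): upper limit = 2.4·0.875·0.625·65 = 85.31 kips.
  Edge l_c = 2.125 − 0.9375/2 = 1.656 → r_n = 80.74 kips; interior l_c = 3.375 − 0.9375 = 2.438 → r_n = 85.31 kips.
  R_n,bearing = 1·80.74 + 1·85.31 = 166.1 kips → 0.75 × 166.1 = 125 kips.
Bolt shear governs: 48.7 kips.

48.7 kips (bolt shear governs)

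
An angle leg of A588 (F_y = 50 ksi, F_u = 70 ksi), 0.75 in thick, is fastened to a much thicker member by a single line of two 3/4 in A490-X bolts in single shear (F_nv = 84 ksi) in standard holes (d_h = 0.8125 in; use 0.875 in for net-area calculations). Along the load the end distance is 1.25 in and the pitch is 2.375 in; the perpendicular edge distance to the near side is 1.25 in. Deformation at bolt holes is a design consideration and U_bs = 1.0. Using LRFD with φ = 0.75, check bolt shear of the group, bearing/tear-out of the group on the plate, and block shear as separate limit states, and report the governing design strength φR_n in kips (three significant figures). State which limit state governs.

55.7 kips (bolt shear governs)

Bolt shear: A_b = π·0.75²/4 = 0.4418 in²; R_n = 84 × 0.4418 × 2 × 1 = 74.22 kips → 0.75 × 74.22 = 55.7 kips.
Bearing: edge l_c = 0.8438, r_n = 53.16 kips; interior l_c = 1.562, r_n = 94.5 kips; R_n = 53.16 + 1·94.5 = 147.7 kips → 111 kips.
Block shear: A_gv = 2.719, A_nv = 1.734, A_nt = 0.6094 in²; R_n = min(0.6F_uA_nv, 0.6F_yA_gv) + U_bs·F_u·A_nt = 115.5 kips → 86.6 kips.
Bolt shear governs: 55.7 kips.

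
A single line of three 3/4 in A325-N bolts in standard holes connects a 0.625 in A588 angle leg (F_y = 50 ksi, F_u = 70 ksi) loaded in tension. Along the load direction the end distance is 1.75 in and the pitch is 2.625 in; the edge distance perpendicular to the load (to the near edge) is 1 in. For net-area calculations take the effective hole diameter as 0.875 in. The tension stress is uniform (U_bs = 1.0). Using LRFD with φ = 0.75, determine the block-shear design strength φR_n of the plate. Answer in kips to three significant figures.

Shear plane L_v = 1.75 + 2·2.625 = 7 in; A_gv = 7 × 0.625 = 4.375 in².
A_nv = (7 − 2.5·0.875) × 0.625 = 3.008 in².
A_nt = (1 − 0.5·0.875) × 0.625 = 0.3516 in².
0.6 F_u A_nv = 126.3 kips; 0.6 F_y A_gv = 131.2 kips → shear rupture governs the shear term.
R_n = 126.3 + 1.0 × 70 × 0.3516 = 150.9 kips.
Design strength φR_n = 0.75 × 150.9 = 113 kips.

113 kips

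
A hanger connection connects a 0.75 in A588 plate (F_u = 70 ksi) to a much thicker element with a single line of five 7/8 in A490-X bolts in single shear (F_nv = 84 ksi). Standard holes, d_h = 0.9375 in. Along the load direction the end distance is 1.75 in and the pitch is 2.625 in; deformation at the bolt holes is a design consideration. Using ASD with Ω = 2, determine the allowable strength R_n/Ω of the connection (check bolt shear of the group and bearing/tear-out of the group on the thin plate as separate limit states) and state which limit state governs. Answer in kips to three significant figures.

126 kips (bolt shear governs)

Bolt shear: A_b = π·0.875²/4 = 0.6013 in²; R_n = 84 × 0.6013 × 5 × 1 = 252.6 kips → 252.6 / 2 = 126 kips.
Bearing (1.2 l_c t F_u ≤ 2.4 d t F_u): upper limit = 2.4·0.875·0.75·70 = 110.3 kips.
  Edge l_c = 1.75 − 0.9375/2 = 1.281 → r_n = 80.72 kips; interior l_c = 2.625 − 0.9375 = 1.688 → r_n = 106.3 kips.
  R_n,bearing = 1·80.72 + 4·106.3 = 506 kips → 506 / 2 = 253 kips.
Bolt shear governs: 126 kips.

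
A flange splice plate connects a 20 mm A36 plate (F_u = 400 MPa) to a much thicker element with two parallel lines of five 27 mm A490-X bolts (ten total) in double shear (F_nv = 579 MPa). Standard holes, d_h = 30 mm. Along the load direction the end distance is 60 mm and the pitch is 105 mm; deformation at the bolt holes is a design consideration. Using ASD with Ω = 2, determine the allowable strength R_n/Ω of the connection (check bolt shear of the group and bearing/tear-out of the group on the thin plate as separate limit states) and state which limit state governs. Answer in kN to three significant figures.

Bolt shear: A_b = π·27²/4 = 572.6 mm²; R_n = 579 × 572.6 × 10 × 2 / 1000 = 6630 kN → 6630 / 2 = 3320 kN.
Bearing (1.2 l_c t F_u ≤ 2.4 d t F_u): upper limit = 2.4·27·20·400 / 1000 = 518.4 kN.
  Edge l_c = 60 − 30/2 = 45 → r_n = 432 kN; interior l_c = 105 − 30 = 75 → r_n = 518.4 kN.
  R_n,bearing = 2·432 + 8·518.4 = 5011 kN → 5011 / 2 = 2510 kN.
Bearing governs: 2510 kN.

2510 kN (bearing governs)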